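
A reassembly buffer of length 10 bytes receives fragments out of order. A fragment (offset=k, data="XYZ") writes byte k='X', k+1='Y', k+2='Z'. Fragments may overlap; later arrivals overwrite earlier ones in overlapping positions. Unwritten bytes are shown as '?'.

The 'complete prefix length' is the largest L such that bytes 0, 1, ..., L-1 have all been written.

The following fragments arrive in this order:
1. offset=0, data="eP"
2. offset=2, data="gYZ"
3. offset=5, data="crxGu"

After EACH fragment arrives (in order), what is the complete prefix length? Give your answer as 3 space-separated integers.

Answer: 2 5 10

Derivation:
Fragment 1: offset=0 data="eP" -> buffer=eP???????? -> prefix_len=2
Fragment 2: offset=2 data="gYZ" -> buffer=ePgYZ????? -> prefix_len=5
Fragment 3: offset=5 data="crxGu" -> buffer=ePgYZcrxGu -> prefix_len=10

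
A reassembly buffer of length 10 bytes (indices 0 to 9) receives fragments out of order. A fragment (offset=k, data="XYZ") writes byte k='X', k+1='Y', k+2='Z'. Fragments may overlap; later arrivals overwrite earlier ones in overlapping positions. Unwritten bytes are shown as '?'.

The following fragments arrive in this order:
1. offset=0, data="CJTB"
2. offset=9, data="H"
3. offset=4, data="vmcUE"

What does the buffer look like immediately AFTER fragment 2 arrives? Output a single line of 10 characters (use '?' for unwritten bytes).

Answer: CJTB?????H

Derivation:
Fragment 1: offset=0 data="CJTB" -> buffer=CJTB??????
Fragment 2: offset=9 data="H" -> buffer=CJTB?????H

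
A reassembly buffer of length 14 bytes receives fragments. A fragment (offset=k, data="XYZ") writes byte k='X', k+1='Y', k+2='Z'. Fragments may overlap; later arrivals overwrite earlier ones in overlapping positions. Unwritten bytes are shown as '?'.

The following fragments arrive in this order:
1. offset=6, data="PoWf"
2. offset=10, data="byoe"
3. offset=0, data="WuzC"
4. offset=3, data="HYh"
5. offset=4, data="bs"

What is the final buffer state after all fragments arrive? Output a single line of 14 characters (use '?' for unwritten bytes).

Answer: WuzHbsPoWfbyoe

Derivation:
Fragment 1: offset=6 data="PoWf" -> buffer=??????PoWf????
Fragment 2: offset=10 data="byoe" -> buffer=??????PoWfbyoe
Fragment 3: offset=0 data="WuzC" -> buffer=WuzC??PoWfbyoe
Fragment 4: offset=3 data="HYh" -> buffer=WuzHYhPoWfbyoe
Fragment 5: offset=4 data="bs" -> buffer=WuzHbsPoWfbyoe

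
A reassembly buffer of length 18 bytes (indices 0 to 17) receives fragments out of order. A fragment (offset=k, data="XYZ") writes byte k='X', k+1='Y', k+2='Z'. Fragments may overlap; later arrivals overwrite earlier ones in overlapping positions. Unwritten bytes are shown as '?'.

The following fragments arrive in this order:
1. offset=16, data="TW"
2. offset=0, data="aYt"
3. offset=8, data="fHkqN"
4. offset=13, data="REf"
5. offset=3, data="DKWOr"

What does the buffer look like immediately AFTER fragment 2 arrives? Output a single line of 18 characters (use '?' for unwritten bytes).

Fragment 1: offset=16 data="TW" -> buffer=????????????????TW
Fragment 2: offset=0 data="aYt" -> buffer=aYt?????????????TW

Answer: aYt?????????????TW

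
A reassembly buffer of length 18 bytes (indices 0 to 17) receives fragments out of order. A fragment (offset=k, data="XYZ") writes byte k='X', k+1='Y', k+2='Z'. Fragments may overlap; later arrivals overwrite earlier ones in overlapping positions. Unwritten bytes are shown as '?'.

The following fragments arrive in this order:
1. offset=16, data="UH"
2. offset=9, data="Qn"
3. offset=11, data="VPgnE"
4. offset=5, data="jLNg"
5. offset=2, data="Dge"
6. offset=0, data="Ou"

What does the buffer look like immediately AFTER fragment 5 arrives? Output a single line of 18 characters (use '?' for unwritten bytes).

Answer: ??DgejLNgQnVPgnEUH

Derivation:
Fragment 1: offset=16 data="UH" -> buffer=????????????????UH
Fragment 2: offset=9 data="Qn" -> buffer=?????????Qn?????UH
Fragment 3: offset=11 data="VPgnE" -> buffer=?????????QnVPgnEUH
Fragment 4: offset=5 data="jLNg" -> buffer=?????jLNgQnVPgnEUH
Fragment 5: offset=2 data="Dge" -> buffer=??DgejLNgQnVPgnEUH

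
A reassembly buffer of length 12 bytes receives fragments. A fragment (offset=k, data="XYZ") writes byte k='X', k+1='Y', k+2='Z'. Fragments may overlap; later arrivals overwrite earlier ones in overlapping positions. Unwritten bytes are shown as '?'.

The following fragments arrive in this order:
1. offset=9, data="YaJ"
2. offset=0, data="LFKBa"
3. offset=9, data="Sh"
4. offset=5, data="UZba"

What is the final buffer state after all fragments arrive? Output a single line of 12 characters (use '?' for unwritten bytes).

Fragment 1: offset=9 data="YaJ" -> buffer=?????????YaJ
Fragment 2: offset=0 data="LFKBa" -> buffer=LFKBa????YaJ
Fragment 3: offset=9 data="Sh" -> buffer=LFKBa????ShJ
Fragment 4: offset=5 data="UZba" -> buffer=LFKBaUZbaShJ

Answer: LFKBaUZbaShJ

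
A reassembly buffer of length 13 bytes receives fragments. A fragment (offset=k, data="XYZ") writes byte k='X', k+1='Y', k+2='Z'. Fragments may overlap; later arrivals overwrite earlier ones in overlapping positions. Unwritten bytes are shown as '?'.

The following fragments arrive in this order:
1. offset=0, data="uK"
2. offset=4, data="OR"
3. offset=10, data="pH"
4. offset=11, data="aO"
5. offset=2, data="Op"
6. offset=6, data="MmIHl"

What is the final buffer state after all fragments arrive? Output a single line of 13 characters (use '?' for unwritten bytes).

Answer: uKOpORMmIHlaO

Derivation:
Fragment 1: offset=0 data="uK" -> buffer=uK???????????
Fragment 2: offset=4 data="OR" -> buffer=uK??OR???????
Fragment 3: offset=10 data="pH" -> buffer=uK??OR????pH?
Fragment 4: offset=11 data="aO" -> buffer=uK??OR????paO
Fragment 5: offset=2 data="Op" -> buffer=uKOpOR????paO
Fragment 6: offset=6 data="MmIHl" -> buffer=uKOpORMmIHlaO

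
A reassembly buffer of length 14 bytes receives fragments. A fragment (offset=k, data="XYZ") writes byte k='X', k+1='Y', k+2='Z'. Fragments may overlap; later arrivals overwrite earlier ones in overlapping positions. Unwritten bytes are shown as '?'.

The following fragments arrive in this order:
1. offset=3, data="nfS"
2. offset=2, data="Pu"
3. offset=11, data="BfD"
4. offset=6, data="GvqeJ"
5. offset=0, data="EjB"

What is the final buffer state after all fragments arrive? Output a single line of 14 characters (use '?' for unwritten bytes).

Fragment 1: offset=3 data="nfS" -> buffer=???nfS????????
Fragment 2: offset=2 data="Pu" -> buffer=??PufS????????
Fragment 3: offset=11 data="BfD" -> buffer=??PufS?????BfD
Fragment 4: offset=6 data="GvqeJ" -> buffer=??PufSGvqeJBfD
Fragment 5: offset=0 data="EjB" -> buffer=EjBufSGvqeJBfD

Answer: EjBufSGvqeJBfD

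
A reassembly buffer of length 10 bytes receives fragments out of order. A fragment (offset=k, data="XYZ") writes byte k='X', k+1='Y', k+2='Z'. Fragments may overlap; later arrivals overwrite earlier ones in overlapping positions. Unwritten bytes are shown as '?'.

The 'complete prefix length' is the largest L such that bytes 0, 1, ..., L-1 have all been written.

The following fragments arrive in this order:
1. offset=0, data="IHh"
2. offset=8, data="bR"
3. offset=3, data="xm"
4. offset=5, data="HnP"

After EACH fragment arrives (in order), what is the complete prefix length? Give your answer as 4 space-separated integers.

Fragment 1: offset=0 data="IHh" -> buffer=IHh??????? -> prefix_len=3
Fragment 2: offset=8 data="bR" -> buffer=IHh?????bR -> prefix_len=3
Fragment 3: offset=3 data="xm" -> buffer=IHhxm???bR -> prefix_len=5
Fragment 4: offset=5 data="HnP" -> buffer=IHhxmHnPbR -> prefix_len=10

Answer: 3 3 5 10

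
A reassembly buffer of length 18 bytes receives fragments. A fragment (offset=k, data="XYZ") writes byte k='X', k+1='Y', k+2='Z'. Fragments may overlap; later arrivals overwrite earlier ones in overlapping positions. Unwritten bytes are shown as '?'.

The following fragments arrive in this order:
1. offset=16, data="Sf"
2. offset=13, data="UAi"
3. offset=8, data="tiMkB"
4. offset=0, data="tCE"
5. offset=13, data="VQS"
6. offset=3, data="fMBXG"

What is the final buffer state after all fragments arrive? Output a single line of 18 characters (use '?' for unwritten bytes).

Fragment 1: offset=16 data="Sf" -> buffer=????????????????Sf
Fragment 2: offset=13 data="UAi" -> buffer=?????????????UAiSf
Fragment 3: offset=8 data="tiMkB" -> buffer=????????tiMkBUAiSf
Fragment 4: offset=0 data="tCE" -> buffer=tCE?????tiMkBUAiSf
Fragment 5: offset=13 data="VQS" -> buffer=tCE?????tiMkBVQSSf
Fragment 6: offset=3 data="fMBXG" -> buffer=tCEfMBXGtiMkBVQSSf

Answer: tCEfMBXGtiMkBVQSSf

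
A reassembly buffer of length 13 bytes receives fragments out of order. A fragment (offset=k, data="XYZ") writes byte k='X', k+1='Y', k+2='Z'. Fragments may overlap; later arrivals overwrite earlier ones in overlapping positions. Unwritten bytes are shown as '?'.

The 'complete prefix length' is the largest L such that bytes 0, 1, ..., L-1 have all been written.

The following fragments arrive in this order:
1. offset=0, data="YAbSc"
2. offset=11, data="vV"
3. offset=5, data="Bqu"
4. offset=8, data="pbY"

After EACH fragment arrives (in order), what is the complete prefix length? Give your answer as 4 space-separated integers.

Answer: 5 5 8 13

Derivation:
Fragment 1: offset=0 data="YAbSc" -> buffer=YAbSc???????? -> prefix_len=5
Fragment 2: offset=11 data="vV" -> buffer=YAbSc??????vV -> prefix_len=5
Fragment 3: offset=5 data="Bqu" -> buffer=YAbScBqu???vV -> prefix_len=8
Fragment 4: offset=8 data="pbY" -> buffer=YAbScBqupbYvV -> prefix_len=13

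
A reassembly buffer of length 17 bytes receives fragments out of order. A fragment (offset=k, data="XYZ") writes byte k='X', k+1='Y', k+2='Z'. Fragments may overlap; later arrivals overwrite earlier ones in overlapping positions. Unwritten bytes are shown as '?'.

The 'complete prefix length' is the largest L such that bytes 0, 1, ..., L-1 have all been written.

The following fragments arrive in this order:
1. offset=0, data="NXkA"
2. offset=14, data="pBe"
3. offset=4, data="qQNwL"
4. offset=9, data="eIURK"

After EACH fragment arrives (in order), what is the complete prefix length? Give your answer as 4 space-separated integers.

Answer: 4 4 9 17

Derivation:
Fragment 1: offset=0 data="NXkA" -> buffer=NXkA????????????? -> prefix_len=4
Fragment 2: offset=14 data="pBe" -> buffer=NXkA??????????pBe -> prefix_len=4
Fragment 3: offset=4 data="qQNwL" -> buffer=NXkAqQNwL?????pBe -> prefix_len=9
Fragment 4: offset=9 data="eIURK" -> buffer=NXkAqQNwLeIURKpBe -> prefix_len=17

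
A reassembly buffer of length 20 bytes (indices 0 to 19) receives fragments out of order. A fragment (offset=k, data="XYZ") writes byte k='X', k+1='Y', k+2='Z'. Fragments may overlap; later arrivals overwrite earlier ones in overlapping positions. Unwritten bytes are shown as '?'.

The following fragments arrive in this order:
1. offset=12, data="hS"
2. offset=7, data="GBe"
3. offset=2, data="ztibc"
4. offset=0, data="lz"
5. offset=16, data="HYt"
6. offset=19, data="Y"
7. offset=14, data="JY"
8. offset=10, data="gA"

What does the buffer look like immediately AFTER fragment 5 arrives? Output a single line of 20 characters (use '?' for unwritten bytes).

Answer: lzztibcGBe??hS??HYt?

Derivation:
Fragment 1: offset=12 data="hS" -> buffer=????????????hS??????
Fragment 2: offset=7 data="GBe" -> buffer=???????GBe??hS??????
Fragment 3: offset=2 data="ztibc" -> buffer=??ztibcGBe??hS??????
Fragment 4: offset=0 data="lz" -> buffer=lzztibcGBe??hS??????
Fragment 5: offset=16 data="HYt" -> buffer=lzztibcGBe??hS??HYt?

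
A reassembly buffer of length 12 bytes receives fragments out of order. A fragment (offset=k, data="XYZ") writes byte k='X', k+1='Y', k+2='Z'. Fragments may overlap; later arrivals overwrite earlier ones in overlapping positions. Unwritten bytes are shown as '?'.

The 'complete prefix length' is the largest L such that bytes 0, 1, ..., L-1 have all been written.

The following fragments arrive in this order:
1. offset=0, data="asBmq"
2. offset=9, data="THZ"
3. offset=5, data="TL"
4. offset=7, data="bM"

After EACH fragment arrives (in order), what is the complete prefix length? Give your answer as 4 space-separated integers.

Answer: 5 5 7 12

Derivation:
Fragment 1: offset=0 data="asBmq" -> buffer=asBmq??????? -> prefix_len=5
Fragment 2: offset=9 data="THZ" -> buffer=asBmq????THZ -> prefix_len=5
Fragment 3: offset=5 data="TL" -> buffer=asBmqTL??THZ -> prefix_len=7
Fragment 4: offset=7 data="bM" -> buffer=asBmqTLbMTHZ -> prefix_len=12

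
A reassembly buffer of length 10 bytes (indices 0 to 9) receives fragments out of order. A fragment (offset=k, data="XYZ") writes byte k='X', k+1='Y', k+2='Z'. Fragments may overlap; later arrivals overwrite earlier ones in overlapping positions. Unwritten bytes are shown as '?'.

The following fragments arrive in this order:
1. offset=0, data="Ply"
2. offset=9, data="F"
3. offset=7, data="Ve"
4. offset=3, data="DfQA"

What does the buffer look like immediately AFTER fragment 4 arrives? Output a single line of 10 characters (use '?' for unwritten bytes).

Answer: PlyDfQAVeF

Derivation:
Fragment 1: offset=0 data="Ply" -> buffer=Ply???????
Fragment 2: offset=9 data="F" -> buffer=Ply??????F
Fragment 3: offset=7 data="Ve" -> buffer=Ply????VeF
Fragment 4: offset=3 data="DfQA" -> buffer=PlyDfQAVeF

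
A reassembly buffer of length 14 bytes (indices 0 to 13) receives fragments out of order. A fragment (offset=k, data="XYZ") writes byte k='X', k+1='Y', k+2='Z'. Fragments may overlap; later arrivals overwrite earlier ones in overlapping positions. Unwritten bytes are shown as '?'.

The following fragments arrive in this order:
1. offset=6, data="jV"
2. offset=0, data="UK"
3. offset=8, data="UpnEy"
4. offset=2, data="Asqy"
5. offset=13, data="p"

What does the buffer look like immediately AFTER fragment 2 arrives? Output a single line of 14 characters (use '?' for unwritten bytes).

Answer: UK????jV??????

Derivation:
Fragment 1: offset=6 data="jV" -> buffer=??????jV??????
Fragment 2: offset=0 data="UK" -> buffer=UK????jV??????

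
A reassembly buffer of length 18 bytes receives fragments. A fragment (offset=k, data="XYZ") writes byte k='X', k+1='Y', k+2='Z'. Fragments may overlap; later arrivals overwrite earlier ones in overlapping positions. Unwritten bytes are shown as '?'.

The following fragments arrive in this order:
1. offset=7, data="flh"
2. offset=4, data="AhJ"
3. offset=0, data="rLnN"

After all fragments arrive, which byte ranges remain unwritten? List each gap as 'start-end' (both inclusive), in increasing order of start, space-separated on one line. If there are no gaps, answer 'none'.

Fragment 1: offset=7 len=3
Fragment 2: offset=4 len=3
Fragment 3: offset=0 len=4
Gaps: 10-17

Answer: 10-17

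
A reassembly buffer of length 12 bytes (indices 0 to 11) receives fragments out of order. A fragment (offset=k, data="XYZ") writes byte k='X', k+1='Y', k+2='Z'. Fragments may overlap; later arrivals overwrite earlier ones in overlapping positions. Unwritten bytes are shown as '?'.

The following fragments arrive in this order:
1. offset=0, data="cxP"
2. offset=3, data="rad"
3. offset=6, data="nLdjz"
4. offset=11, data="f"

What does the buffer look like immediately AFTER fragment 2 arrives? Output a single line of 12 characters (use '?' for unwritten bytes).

Answer: cxPrad??????

Derivation:
Fragment 1: offset=0 data="cxP" -> buffer=cxP?????????
Fragment 2: offset=3 data="rad" -> buffer=cxPrad??????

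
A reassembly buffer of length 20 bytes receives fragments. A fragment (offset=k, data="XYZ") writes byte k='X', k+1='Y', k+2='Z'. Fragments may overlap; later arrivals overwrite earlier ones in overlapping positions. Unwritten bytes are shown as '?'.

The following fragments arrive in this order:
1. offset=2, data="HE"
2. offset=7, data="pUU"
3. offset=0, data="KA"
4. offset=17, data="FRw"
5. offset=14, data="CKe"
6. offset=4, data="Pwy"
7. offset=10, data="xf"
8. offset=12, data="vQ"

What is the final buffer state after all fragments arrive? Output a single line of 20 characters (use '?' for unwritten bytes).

Fragment 1: offset=2 data="HE" -> buffer=??HE????????????????
Fragment 2: offset=7 data="pUU" -> buffer=??HE???pUU??????????
Fragment 3: offset=0 data="KA" -> buffer=KAHE???pUU??????????
Fragment 4: offset=17 data="FRw" -> buffer=KAHE???pUU???????FRw
Fragment 5: offset=14 data="CKe" -> buffer=KAHE???pUU????CKeFRw
Fragment 6: offset=4 data="Pwy" -> buffer=KAHEPwypUU????CKeFRw
Fragment 7: offset=10 data="xf" -> buffer=KAHEPwypUUxf??CKeFRw
Fragment 8: offset=12 data="vQ" -> buffer=KAHEPwypUUxfvQCKeFRw

Answer: KAHEPwypUUxfvQCKeFRw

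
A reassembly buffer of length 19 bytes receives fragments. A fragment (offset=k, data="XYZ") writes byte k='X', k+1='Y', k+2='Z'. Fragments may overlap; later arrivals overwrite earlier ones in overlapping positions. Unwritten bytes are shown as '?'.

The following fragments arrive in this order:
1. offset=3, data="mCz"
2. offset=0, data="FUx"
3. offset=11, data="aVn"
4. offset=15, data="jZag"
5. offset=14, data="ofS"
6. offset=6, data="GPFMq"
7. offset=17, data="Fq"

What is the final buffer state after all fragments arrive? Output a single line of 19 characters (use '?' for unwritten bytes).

Fragment 1: offset=3 data="mCz" -> buffer=???mCz?????????????
Fragment 2: offset=0 data="FUx" -> buffer=FUxmCz?????????????
Fragment 3: offset=11 data="aVn" -> buffer=FUxmCz?????aVn?????
Fragment 4: offset=15 data="jZag" -> buffer=FUxmCz?????aVn?jZag
Fragment 5: offset=14 data="ofS" -> buffer=FUxmCz?????aVnofSag
Fragment 6: offset=6 data="GPFMq" -> buffer=FUxmCzGPFMqaVnofSag
Fragment 7: offset=17 data="Fq" -> buffer=FUxmCzGPFMqaVnofSFq

Answer: FUxmCzGPFMqaVnofSFq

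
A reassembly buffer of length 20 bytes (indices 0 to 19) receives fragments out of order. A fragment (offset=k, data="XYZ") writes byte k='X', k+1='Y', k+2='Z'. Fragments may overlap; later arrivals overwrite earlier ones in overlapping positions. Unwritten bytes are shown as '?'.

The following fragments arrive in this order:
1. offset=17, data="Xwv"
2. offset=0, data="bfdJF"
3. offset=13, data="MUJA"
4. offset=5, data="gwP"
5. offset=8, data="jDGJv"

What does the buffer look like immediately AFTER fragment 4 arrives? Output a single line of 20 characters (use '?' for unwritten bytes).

Answer: bfdJFgwP?????MUJAXwv

Derivation:
Fragment 1: offset=17 data="Xwv" -> buffer=?????????????????Xwv
Fragment 2: offset=0 data="bfdJF" -> buffer=bfdJF????????????Xwv
Fragment 3: offset=13 data="MUJA" -> buffer=bfdJF????????MUJAXwv
Fragment 4: offset=5 data="gwP" -> buffer=bfdJFgwP?????MUJAXwv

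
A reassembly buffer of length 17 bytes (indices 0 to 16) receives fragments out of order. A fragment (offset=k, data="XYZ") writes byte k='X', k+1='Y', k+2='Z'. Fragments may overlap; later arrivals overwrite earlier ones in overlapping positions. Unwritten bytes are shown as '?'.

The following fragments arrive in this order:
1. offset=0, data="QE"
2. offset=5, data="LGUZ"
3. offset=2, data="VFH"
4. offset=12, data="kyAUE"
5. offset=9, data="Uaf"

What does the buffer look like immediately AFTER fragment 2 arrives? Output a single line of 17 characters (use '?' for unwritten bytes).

Fragment 1: offset=0 data="QE" -> buffer=QE???????????????
Fragment 2: offset=5 data="LGUZ" -> buffer=QE???LGUZ????????

Answer: QE???LGUZ????????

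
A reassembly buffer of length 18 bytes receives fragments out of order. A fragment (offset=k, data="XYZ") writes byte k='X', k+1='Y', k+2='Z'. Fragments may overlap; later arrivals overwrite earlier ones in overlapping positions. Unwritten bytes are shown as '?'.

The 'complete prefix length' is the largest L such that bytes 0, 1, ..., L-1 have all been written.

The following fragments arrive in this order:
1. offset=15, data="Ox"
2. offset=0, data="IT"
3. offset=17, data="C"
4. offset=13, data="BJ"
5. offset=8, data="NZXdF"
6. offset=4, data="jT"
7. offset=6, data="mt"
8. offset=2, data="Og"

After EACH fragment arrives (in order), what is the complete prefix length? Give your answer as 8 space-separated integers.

Fragment 1: offset=15 data="Ox" -> buffer=???????????????Ox? -> prefix_len=0
Fragment 2: offset=0 data="IT" -> buffer=IT?????????????Ox? -> prefix_len=2
Fragment 3: offset=17 data="C" -> buffer=IT?????????????OxC -> prefix_len=2
Fragment 4: offset=13 data="BJ" -> buffer=IT???????????BJOxC -> prefix_len=2
Fragment 5: offset=8 data="NZXdF" -> buffer=IT??????NZXdFBJOxC -> prefix_len=2
Fragment 6: offset=4 data="jT" -> buffer=IT??jT??NZXdFBJOxC -> prefix_len=2
Fragment 7: offset=6 data="mt" -> buffer=IT??jTmtNZXdFBJOxC -> prefix_len=2
Fragment 8: offset=2 data="Og" -> buffer=ITOgjTmtNZXdFBJOxC -> prefix_len=18

Answer: 0 2 2 2 2 2 2 18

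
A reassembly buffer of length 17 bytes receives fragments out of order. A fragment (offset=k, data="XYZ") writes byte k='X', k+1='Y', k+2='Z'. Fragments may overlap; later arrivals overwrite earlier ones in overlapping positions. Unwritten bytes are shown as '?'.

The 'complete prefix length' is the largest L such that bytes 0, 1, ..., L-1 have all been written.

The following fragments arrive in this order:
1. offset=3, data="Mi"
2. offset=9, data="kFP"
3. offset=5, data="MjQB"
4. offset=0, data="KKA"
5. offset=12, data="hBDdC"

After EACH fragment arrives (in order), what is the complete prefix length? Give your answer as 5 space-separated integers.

Answer: 0 0 0 12 17

Derivation:
Fragment 1: offset=3 data="Mi" -> buffer=???Mi???????????? -> prefix_len=0
Fragment 2: offset=9 data="kFP" -> buffer=???Mi????kFP????? -> prefix_len=0
Fragment 3: offset=5 data="MjQB" -> buffer=???MiMjQBkFP????? -> prefix_len=0
Fragment 4: offset=0 data="KKA" -> buffer=KKAMiMjQBkFP????? -> prefix_len=12
Fragment 5: offset=12 data="hBDdC" -> buffer=KKAMiMjQBkFPhBDdC -> prefix_len=17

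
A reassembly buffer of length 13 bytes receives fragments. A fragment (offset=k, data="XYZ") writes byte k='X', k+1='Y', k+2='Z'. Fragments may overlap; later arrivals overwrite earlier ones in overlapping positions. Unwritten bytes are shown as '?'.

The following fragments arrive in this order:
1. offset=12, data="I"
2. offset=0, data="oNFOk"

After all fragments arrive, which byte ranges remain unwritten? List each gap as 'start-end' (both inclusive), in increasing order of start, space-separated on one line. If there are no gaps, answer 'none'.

Fragment 1: offset=12 len=1
Fragment 2: offset=0 len=5
Gaps: 5-11

Answer: 5-11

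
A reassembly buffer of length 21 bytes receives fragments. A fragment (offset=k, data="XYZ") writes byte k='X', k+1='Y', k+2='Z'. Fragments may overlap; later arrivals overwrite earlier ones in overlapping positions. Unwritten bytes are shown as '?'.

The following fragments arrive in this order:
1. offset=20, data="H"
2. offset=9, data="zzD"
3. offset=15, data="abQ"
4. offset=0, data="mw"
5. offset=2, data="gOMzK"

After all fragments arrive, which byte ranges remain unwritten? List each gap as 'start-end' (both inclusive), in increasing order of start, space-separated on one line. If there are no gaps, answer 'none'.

Answer: 7-8 12-14 18-19

Derivation:
Fragment 1: offset=20 len=1
Fragment 2: offset=9 len=3
Fragment 3: offset=15 len=3
Fragment 4: offset=0 len=2
Fragment 5: offset=2 len=5
Gaps: 7-8 12-14 18-19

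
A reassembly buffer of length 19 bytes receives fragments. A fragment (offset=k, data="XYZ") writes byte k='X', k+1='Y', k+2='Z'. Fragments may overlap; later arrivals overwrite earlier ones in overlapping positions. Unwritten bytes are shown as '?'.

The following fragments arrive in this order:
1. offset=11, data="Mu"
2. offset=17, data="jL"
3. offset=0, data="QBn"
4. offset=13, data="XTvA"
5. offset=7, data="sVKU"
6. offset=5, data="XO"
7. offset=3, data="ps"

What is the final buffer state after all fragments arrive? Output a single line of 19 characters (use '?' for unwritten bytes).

Answer: QBnpsXOsVKUMuXTvAjL

Derivation:
Fragment 1: offset=11 data="Mu" -> buffer=???????????Mu??????
Fragment 2: offset=17 data="jL" -> buffer=???????????Mu????jL
Fragment 3: offset=0 data="QBn" -> buffer=QBn????????Mu????jL
Fragment 4: offset=13 data="XTvA" -> buffer=QBn????????MuXTvAjL
Fragment 5: offset=7 data="sVKU" -> buffer=QBn????sVKUMuXTvAjL
Fragment 6: offset=5 data="XO" -> buffer=QBn??XOsVKUMuXTvAjL
Fragment 7: offset=3 data="ps" -> buffer=QBnpsXOsVKUMuXTvAjL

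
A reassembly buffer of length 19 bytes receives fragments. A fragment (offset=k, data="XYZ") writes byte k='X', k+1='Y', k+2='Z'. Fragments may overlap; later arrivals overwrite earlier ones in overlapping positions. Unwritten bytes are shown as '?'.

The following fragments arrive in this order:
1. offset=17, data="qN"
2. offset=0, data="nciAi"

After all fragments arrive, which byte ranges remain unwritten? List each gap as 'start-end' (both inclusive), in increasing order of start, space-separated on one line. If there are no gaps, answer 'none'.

Answer: 5-16

Derivation:
Fragment 1: offset=17 len=2
Fragment 2: offset=0 len=5
Gaps: 5-16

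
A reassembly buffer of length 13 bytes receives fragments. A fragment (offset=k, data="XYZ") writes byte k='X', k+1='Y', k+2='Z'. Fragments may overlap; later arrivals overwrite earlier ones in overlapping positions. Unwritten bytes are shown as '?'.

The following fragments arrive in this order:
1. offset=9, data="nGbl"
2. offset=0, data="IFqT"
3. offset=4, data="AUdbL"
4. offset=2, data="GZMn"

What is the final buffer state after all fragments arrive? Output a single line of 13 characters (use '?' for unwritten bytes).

Answer: IFGZMndbLnGbl

Derivation:
Fragment 1: offset=9 data="nGbl" -> buffer=?????????nGbl
Fragment 2: offset=0 data="IFqT" -> buffer=IFqT?????nGbl
Fragment 3: offset=4 data="AUdbL" -> buffer=IFqTAUdbLnGbl
Fragment 4: offset=2 data="GZMn" -> buffer=IFGZMndbLnGbl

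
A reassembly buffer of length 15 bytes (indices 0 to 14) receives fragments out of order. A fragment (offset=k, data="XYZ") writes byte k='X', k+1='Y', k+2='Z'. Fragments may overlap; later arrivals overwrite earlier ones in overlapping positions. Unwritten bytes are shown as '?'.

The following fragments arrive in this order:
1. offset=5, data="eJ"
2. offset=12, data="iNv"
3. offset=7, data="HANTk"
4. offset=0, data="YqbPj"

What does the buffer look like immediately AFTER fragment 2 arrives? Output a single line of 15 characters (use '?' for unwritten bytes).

Answer: ?????eJ?????iNv

Derivation:
Fragment 1: offset=5 data="eJ" -> buffer=?????eJ????????
Fragment 2: offset=12 data="iNv" -> buffer=?????eJ?????iNv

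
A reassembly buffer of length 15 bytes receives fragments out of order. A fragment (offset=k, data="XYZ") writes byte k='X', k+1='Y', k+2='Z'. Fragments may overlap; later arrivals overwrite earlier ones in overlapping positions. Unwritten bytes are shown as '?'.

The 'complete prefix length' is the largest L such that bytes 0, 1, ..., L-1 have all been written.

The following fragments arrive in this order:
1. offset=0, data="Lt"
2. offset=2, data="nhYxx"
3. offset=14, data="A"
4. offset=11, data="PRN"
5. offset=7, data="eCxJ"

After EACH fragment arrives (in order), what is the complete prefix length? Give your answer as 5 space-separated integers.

Fragment 1: offset=0 data="Lt" -> buffer=Lt????????????? -> prefix_len=2
Fragment 2: offset=2 data="nhYxx" -> buffer=LtnhYxx???????? -> prefix_len=7
Fragment 3: offset=14 data="A" -> buffer=LtnhYxx???????A -> prefix_len=7
Fragment 4: offset=11 data="PRN" -> buffer=LtnhYxx????PRNA -> prefix_len=7
Fragment 5: offset=7 data="eCxJ" -> buffer=LtnhYxxeCxJPRNA -> prefix_len=15

Answer: 2 7 7 7 15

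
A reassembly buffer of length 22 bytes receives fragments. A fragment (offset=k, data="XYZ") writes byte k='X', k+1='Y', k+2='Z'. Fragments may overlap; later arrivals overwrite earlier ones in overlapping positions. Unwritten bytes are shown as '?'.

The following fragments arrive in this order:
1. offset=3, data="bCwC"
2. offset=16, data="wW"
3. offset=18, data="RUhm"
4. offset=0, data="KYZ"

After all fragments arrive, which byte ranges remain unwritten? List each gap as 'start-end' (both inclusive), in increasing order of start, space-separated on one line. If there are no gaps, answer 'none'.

Answer: 7-15

Derivation:
Fragment 1: offset=3 len=4
Fragment 2: offset=16 len=2
Fragment 3: offset=18 len=4
Fragment 4: offset=0 len=3
Gaps: 7-15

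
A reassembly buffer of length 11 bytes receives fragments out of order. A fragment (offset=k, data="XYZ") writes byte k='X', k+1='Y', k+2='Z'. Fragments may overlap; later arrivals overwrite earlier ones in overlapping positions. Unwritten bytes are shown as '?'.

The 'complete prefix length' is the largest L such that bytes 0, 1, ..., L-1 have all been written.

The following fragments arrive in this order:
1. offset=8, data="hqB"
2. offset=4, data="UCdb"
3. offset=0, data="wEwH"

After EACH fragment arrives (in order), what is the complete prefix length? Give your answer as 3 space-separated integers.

Fragment 1: offset=8 data="hqB" -> buffer=????????hqB -> prefix_len=0
Fragment 2: offset=4 data="UCdb" -> buffer=????UCdbhqB -> prefix_len=0
Fragment 3: offset=0 data="wEwH" -> buffer=wEwHUCdbhqB -> prefix_len=11

Answer: 0 0 11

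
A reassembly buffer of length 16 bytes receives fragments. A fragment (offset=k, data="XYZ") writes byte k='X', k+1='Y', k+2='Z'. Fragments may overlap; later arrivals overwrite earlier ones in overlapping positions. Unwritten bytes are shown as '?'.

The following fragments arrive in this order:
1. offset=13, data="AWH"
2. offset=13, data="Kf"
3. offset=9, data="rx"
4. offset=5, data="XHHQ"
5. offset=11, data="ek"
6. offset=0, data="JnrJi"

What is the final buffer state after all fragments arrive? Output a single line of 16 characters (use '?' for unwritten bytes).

Answer: JnrJiXHHQrxekKfH

Derivation:
Fragment 1: offset=13 data="AWH" -> buffer=?????????????AWH
Fragment 2: offset=13 data="Kf" -> buffer=?????????????KfH
Fragment 3: offset=9 data="rx" -> buffer=?????????rx??KfH
Fragment 4: offset=5 data="XHHQ" -> buffer=?????XHHQrx??KfH
Fragment 5: offset=11 data="ek" -> buffer=?????XHHQrxekKfH
Fragment 6: offset=0 data="JnrJi" -> buffer=JnrJiXHHQrxekKfH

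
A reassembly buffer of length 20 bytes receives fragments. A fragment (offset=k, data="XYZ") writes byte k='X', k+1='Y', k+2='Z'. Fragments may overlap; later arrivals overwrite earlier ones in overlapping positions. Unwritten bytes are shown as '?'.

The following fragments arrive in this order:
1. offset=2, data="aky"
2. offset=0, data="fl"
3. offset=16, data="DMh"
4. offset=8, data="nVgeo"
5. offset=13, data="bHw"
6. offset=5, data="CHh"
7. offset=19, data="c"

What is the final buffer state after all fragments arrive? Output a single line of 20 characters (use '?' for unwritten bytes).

Answer: flakyCHhnVgeobHwDMhc

Derivation:
Fragment 1: offset=2 data="aky" -> buffer=??aky???????????????
Fragment 2: offset=0 data="fl" -> buffer=flaky???????????????
Fragment 3: offset=16 data="DMh" -> buffer=flaky???????????DMh?
Fragment 4: offset=8 data="nVgeo" -> buffer=flaky???nVgeo???DMh?
Fragment 5: offset=13 data="bHw" -> buffer=flaky???nVgeobHwDMh?
Fragment 6: offset=5 data="CHh" -> buffer=flakyCHhnVgeobHwDMh?
Fragment 7: offset=19 data="c" -> buffer=flakyCHhnVgeobHwDMhc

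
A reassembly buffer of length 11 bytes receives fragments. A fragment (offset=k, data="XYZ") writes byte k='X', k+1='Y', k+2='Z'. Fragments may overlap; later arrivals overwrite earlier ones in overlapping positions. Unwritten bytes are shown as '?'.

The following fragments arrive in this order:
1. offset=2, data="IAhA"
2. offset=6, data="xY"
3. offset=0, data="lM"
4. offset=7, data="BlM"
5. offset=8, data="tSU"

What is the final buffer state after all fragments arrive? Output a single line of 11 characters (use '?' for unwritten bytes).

Answer: lMIAhAxBtSU

Derivation:
Fragment 1: offset=2 data="IAhA" -> buffer=??IAhA?????
Fragment 2: offset=6 data="xY" -> buffer=??IAhAxY???
Fragment 3: offset=0 data="lM" -> buffer=lMIAhAxY???
Fragment 4: offset=7 data="BlM" -> buffer=lMIAhAxBlM?
Fragment 5: offset=8 data="tSU" -> buffer=lMIAhAxBtSU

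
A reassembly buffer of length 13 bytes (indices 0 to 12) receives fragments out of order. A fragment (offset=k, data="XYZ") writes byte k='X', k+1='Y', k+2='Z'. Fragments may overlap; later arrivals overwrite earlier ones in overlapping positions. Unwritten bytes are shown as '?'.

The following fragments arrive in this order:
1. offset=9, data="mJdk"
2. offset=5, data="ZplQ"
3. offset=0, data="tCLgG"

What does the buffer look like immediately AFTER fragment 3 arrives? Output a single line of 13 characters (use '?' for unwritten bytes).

Fragment 1: offset=9 data="mJdk" -> buffer=?????????mJdk
Fragment 2: offset=5 data="ZplQ" -> buffer=?????ZplQmJdk
Fragment 3: offset=0 data="tCLgG" -> buffer=tCLgGZplQmJdk

Answer: tCLgGZplQmJdk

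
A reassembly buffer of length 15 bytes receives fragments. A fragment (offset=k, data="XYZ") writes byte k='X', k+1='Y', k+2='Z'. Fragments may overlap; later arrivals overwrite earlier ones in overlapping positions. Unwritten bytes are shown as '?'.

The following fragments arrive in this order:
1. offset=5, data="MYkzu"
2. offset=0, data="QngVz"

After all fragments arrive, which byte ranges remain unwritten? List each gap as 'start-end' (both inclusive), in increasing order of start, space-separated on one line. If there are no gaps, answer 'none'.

Answer: 10-14

Derivation:
Fragment 1: offset=5 len=5
Fragment 2: offset=0 len=5
Gaps: 10-14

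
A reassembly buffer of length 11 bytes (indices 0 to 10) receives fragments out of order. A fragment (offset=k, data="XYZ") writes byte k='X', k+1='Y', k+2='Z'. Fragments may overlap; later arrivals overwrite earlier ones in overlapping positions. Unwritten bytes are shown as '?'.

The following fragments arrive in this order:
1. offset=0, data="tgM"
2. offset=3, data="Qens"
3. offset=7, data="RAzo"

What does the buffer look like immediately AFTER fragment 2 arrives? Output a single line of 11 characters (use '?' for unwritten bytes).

Fragment 1: offset=0 data="tgM" -> buffer=tgM????????
Fragment 2: offset=3 data="Qens" -> buffer=tgMQens????

Answer: tgMQens????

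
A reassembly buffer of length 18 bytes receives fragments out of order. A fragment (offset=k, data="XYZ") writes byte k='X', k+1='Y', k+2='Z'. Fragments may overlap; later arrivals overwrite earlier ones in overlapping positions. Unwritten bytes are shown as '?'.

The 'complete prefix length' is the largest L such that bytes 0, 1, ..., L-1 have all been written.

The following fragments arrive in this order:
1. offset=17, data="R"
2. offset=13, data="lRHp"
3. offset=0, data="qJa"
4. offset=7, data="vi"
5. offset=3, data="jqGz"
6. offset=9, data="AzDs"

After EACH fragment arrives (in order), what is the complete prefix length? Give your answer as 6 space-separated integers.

Fragment 1: offset=17 data="R" -> buffer=?????????????????R -> prefix_len=0
Fragment 2: offset=13 data="lRHp" -> buffer=?????????????lRHpR -> prefix_len=0
Fragment 3: offset=0 data="qJa" -> buffer=qJa??????????lRHpR -> prefix_len=3
Fragment 4: offset=7 data="vi" -> buffer=qJa????vi????lRHpR -> prefix_len=3
Fragment 5: offset=3 data="jqGz" -> buffer=qJajqGzvi????lRHpR -> prefix_len=9
Fragment 6: offset=9 data="AzDs" -> buffer=qJajqGzviAzDslRHpR -> prefix_len=18

Answer: 0 0 3 3 9 18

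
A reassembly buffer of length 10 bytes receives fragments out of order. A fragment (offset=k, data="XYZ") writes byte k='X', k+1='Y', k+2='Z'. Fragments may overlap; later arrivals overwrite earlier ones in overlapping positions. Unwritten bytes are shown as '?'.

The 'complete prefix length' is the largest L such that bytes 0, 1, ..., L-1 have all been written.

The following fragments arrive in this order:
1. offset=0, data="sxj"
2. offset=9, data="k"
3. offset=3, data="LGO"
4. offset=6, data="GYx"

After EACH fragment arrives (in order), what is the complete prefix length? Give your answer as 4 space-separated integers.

Answer: 3 3 6 10

Derivation:
Fragment 1: offset=0 data="sxj" -> buffer=sxj??????? -> prefix_len=3
Fragment 2: offset=9 data="k" -> buffer=sxj??????k -> prefix_len=3
Fragment 3: offset=3 data="LGO" -> buffer=sxjLGO???k -> prefix_len=6
Fragment 4: offset=6 data="GYx" -> buffer=sxjLGOGYxk -> prefix_len=10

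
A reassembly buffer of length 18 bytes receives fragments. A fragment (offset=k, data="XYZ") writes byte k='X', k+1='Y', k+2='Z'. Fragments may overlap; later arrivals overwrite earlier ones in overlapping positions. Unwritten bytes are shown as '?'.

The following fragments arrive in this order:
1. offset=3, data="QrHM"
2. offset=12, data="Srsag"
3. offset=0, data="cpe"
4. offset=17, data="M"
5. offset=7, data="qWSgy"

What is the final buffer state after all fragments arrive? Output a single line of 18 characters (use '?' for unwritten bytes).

Answer: cpeQrHMqWSgySrsagM

Derivation:
Fragment 1: offset=3 data="QrHM" -> buffer=???QrHM???????????
Fragment 2: offset=12 data="Srsag" -> buffer=???QrHM?????Srsag?
Fragment 3: offset=0 data="cpe" -> buffer=cpeQrHM?????Srsag?
Fragment 4: offset=17 data="M" -> buffer=cpeQrHM?????SrsagM
Fragment 5: offset=7 data="qWSgy" -> buffer=cpeQrHMqWSgySrsagM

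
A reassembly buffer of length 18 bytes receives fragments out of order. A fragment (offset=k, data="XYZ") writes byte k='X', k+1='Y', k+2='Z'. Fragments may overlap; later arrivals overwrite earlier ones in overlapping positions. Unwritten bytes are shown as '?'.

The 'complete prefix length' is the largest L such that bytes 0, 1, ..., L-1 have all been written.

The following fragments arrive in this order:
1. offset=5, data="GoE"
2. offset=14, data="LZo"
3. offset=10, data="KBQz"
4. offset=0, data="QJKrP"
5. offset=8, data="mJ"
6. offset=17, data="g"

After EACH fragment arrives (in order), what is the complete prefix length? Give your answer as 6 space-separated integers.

Answer: 0 0 0 8 17 18

Derivation:
Fragment 1: offset=5 data="GoE" -> buffer=?????GoE?????????? -> prefix_len=0
Fragment 2: offset=14 data="LZo" -> buffer=?????GoE??????LZo? -> prefix_len=0
Fragment 3: offset=10 data="KBQz" -> buffer=?????GoE??KBQzLZo? -> prefix_len=0
Fragment 4: offset=0 data="QJKrP" -> buffer=QJKrPGoE??KBQzLZo? -> prefix_len=8
Fragment 5: offset=8 data="mJ" -> buffer=QJKrPGoEmJKBQzLZo? -> prefix_len=17
Fragment 6: offset=17 data="g" -> buffer=QJKrPGoEmJKBQzLZog -> prefix_len=18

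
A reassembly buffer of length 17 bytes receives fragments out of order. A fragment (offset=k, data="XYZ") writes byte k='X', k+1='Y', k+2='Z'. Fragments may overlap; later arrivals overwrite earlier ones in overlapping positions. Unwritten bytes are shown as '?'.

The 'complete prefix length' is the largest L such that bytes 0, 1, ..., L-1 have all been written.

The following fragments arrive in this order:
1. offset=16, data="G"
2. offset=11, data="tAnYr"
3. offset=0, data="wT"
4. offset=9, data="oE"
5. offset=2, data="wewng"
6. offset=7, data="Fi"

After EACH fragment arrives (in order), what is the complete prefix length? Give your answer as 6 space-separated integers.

Answer: 0 0 2 2 7 17

Derivation:
Fragment 1: offset=16 data="G" -> buffer=????????????????G -> prefix_len=0
Fragment 2: offset=11 data="tAnYr" -> buffer=???????????tAnYrG -> prefix_len=0
Fragment 3: offset=0 data="wT" -> buffer=wT?????????tAnYrG -> prefix_len=2
Fragment 4: offset=9 data="oE" -> buffer=wT???????oEtAnYrG -> prefix_len=2
Fragment 5: offset=2 data="wewng" -> buffer=wTwewng??oEtAnYrG -> prefix_len=7
Fragment 6: offset=7 data="Fi" -> buffer=wTwewngFioEtAnYrG -> prefix_len=17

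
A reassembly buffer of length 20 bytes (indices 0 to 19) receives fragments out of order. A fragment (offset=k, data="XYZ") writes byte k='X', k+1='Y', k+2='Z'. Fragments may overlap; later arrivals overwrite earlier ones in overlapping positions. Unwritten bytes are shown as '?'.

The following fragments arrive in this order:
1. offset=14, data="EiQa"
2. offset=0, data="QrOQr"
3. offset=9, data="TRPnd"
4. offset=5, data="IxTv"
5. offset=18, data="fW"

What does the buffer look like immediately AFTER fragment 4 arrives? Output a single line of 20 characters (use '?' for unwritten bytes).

Fragment 1: offset=14 data="EiQa" -> buffer=??????????????EiQa??
Fragment 2: offset=0 data="QrOQr" -> buffer=QrOQr?????????EiQa??
Fragment 3: offset=9 data="TRPnd" -> buffer=QrOQr????TRPndEiQa??
Fragment 4: offset=5 data="IxTv" -> buffer=QrOQrIxTvTRPndEiQa??

Answer: QrOQrIxTvTRPndEiQa??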